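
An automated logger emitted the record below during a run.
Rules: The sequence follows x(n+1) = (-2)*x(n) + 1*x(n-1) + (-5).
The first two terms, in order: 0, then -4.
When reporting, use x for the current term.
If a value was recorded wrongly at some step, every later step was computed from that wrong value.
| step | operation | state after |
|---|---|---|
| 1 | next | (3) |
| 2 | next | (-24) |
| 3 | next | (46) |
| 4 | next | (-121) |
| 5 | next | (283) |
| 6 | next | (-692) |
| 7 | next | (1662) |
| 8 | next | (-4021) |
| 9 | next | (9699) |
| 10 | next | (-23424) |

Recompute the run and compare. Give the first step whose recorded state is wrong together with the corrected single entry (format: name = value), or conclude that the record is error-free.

step 2, x = -15

step 1: x = -2*(-4) + (1)*(0) + (-5) = 3 -> consistent with the record
step 2: x = -2*(3) + (1)*(-4) + (-5) = -15 -> this is not what the record shows
So the first discrepancy is step 2, where the right value is x = -15.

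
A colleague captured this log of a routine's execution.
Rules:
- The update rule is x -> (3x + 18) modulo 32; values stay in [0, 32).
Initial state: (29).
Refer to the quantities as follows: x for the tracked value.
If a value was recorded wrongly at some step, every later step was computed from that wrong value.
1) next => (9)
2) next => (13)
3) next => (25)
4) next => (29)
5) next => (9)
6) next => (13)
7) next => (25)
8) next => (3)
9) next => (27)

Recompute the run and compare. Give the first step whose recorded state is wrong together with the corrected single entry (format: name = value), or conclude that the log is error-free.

step 8, x = 29

Recomputing the run from the initial state:
step 1: x = 9
step 2: x = 13
step 3: x = 25
step 4: x = 29
step 5: x = 9
step 6: x = 13
step 7: x = 25
step 8: x = 29
step 9: x = 9
The first disagreement with the log is at step 8, where the value should be x = 29.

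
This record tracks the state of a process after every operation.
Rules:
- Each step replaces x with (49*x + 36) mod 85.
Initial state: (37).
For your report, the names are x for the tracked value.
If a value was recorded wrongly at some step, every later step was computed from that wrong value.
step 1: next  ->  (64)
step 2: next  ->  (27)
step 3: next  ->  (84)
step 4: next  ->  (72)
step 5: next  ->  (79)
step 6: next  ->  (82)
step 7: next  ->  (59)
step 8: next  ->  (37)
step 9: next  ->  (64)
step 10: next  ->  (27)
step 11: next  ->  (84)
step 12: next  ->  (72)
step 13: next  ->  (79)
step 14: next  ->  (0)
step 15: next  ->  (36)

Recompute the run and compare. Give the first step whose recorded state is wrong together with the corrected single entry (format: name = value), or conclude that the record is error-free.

step 14, x = 82

1. x = (49*37 + 36) mod 85 = 64 (confirmed correct)
2. x = (49*64 + 36) mod 85 = 27 (same as recorded)
3. x = (49*27 + 36) mod 85 = 84 (consistent with the record)
4. x = (49*84 + 36) mod 85 = 72 (confirmed correct)
5. x = (49*72 + 36) mod 85 = 79 (in agreement)
6. x = (49*79 + 36) mod 85 = 82 (consistent with the record)
7. x = (49*82 + 36) mod 85 = 59 (matches)
8. x = (49*59 + 36) mod 85 = 37 (confirmed correct)
9. x = (49*37 + 36) mod 85 = 64 (in agreement)
10. x = (49*64 + 36) mod 85 = 27 (in agreement)
11. x = (49*27 + 36) mod 85 = 84 (exactly as logged)
12. x = (49*84 + 36) mod 85 = 72 (no discrepancy)
13. x = (49*72 + 36) mod 85 = 79 (same as recorded)
14. x = (49*79 + 36) mod 85 = 82 (a discrepancy with the record)
First incorrect step: 14; the correct value is x = 82.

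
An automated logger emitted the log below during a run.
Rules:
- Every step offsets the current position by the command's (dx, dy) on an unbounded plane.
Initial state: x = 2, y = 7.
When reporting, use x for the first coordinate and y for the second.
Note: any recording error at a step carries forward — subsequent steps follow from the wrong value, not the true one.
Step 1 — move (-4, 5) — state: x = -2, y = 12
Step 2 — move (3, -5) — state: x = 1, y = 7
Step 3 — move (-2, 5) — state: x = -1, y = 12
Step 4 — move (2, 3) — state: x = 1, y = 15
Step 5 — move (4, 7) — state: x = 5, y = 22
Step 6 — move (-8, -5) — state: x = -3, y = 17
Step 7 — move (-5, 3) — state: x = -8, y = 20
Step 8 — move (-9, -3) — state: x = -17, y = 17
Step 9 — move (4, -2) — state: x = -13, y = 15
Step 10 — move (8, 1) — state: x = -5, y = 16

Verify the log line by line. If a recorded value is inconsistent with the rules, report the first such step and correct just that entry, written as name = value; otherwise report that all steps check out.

Recomputing the run from the initial state:
step 1: x = -2, y = 12
step 2: x = 1, y = 7
step 3: x = -1, y = 12
step 4: x = 1, y = 15
step 5: x = 5, y = 22
step 6: x = -3, y = 17
step 7: x = -8, y = 20
step 8: x = -17, y = 17
step 9: x = -13, y = 15
step 10: x = -5, y = 16
This matches the log at every step.

no error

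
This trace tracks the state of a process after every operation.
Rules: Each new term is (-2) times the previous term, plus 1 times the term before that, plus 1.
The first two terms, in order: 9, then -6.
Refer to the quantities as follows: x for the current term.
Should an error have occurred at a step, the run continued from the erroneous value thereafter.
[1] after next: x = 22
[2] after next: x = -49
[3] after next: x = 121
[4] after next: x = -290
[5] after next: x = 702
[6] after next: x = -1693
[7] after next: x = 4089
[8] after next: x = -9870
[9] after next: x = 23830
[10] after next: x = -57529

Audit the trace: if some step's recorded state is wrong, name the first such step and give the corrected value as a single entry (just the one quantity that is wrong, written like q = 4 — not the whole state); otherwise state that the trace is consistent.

Recomputing the run from the initial state:
step 1: x = 22
step 2: x = -49
step 3: x = 121
step 4: x = -290
step 5: x = 702
step 6: x = -1693
step 7: x = 4089
step 8: x = -9870
step 9: x = 23830
step 10: x = -57529
This matches the trace at every step.

no error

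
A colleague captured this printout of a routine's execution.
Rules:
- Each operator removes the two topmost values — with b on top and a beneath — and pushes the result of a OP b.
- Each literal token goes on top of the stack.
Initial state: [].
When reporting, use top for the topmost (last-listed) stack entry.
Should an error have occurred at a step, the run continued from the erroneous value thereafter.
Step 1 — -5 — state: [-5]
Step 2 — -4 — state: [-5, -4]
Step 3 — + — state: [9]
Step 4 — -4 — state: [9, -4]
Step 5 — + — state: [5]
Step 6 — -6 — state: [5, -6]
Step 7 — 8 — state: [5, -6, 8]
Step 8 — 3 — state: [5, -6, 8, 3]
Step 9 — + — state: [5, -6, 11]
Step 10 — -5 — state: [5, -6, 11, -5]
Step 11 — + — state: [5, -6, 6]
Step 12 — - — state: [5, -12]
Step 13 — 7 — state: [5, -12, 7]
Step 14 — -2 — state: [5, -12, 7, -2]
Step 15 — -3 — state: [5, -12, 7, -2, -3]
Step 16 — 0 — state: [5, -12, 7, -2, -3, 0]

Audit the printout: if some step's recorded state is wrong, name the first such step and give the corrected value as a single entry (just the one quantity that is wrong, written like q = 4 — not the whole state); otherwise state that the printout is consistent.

1. push -5: top = -5 (in agreement)
2. push -4: top = -4 (checks out)
3. -5 + -4 = -9 (the entry is off here)
First incorrect step: 3; the correct value is top = -9.

step 3, top = -9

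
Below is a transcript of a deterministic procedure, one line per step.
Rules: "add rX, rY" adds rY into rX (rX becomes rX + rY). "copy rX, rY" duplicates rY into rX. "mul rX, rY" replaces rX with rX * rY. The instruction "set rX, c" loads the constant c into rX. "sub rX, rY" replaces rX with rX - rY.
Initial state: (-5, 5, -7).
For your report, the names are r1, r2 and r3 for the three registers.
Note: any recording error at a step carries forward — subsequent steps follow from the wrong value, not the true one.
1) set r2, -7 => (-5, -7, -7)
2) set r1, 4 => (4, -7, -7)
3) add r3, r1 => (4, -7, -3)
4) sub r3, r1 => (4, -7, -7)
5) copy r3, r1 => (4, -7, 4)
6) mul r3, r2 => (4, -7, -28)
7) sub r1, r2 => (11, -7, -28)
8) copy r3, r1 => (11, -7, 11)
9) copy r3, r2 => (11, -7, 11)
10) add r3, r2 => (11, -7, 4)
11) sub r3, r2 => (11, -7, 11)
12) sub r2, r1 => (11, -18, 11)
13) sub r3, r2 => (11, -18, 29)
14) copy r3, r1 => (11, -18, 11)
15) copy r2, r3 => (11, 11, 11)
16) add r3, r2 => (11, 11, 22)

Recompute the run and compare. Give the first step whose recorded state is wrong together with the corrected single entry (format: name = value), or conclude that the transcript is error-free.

step 9, r3 = -7

Recomputing the run from the initial state:
step 1: r1 = -5, r2 = -7, r3 = -7
step 2: r1 = 4, r2 = -7, r3 = -7
step 3: r1 = 4, r2 = -7, r3 = -3
step 4: r1 = 4, r2 = -7, r3 = -7
step 5: r1 = 4, r2 = -7, r3 = 4
step 6: r1 = 4, r2 = -7, r3 = -28
step 7: r1 = 11, r2 = -7, r3 = -28
step 8: r1 = 11, r2 = -7, r3 = 11
step 9: r1 = 11, r2 = -7, r3 = -7
step 10: r1 = 11, r2 = -7, r3 = -14
step 11: r1 = 11, r2 = -7, r3 = -7
step 12: r1 = 11, r2 = -18, r3 = -7
step 13: r1 = 11, r2 = -18, r3 = 11
step 14: r1 = 11, r2 = -18, r3 = 11
step 15: r1 = 11, r2 = 11, r3 = 11
step 16: r1 = 11, r2 = 11, r3 = 22
The first disagreement with the transcript is at step 9, where the value should be r3 = -7.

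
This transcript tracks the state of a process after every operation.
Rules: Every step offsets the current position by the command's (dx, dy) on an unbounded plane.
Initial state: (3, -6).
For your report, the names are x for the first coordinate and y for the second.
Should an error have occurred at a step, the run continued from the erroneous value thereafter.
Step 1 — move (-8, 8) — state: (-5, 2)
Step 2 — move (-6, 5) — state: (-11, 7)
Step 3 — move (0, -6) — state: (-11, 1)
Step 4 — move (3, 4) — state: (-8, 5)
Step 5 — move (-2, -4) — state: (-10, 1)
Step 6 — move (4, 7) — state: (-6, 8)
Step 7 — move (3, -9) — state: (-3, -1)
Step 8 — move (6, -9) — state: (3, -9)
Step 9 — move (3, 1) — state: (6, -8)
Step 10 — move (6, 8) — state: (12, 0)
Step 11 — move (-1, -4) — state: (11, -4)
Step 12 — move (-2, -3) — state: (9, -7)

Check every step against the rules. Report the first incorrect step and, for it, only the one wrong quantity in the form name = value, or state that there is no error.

step 8, y = -10

1. x = 3 + (-8) = -5, y = -6 + (8) = 2 (verified)
2. x = -5 + (-6) = -11, y = 2 + (5) = 7 (matches)
3. x = -11 + (0) = -11, y = 7 + (-6) = 1 (confirmed correct)
4. x = -11 + (3) = -8, y = 1 + (4) = 5 (in agreement)
5. x = -8 + (-2) = -10, y = 5 + (-4) = 1 (same as recorded)
6. x = -10 + (4) = -6, y = 1 + (7) = 8 (verified)
7. x = -6 + (3) = -3, y = 8 + (-9) = -1 (in agreement)
8. x = -3 + (6) = 3, y = -1 + (-9) = -10 (this is not what the transcript shows)
The earliest wrong entry is at step 8: it should read y = -10.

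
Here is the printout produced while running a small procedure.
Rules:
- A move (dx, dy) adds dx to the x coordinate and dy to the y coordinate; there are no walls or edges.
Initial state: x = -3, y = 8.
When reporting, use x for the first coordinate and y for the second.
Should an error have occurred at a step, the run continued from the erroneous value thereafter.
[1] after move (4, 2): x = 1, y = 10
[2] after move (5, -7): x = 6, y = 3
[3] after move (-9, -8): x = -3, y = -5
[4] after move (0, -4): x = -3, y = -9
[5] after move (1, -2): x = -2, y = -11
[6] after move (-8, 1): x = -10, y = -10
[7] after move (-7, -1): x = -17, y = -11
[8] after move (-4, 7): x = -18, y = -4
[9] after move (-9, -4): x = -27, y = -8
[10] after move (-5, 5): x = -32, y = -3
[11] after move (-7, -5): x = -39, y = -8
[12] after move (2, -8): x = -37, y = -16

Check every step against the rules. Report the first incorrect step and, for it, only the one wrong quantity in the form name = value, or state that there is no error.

1. x = -3 + (4) = 1, y = 8 + (2) = 10 (no discrepancy)
2. x = 1 + (5) = 6, y = 10 + (-7) = 3 (same as recorded)
3. x = 6 + (-9) = -3, y = 3 + (-8) = -5 (no discrepancy)
4. x = -3 + (0) = -3, y = -5 + (-4) = -9 (same as recorded)
5. x = -3 + (1) = -2, y = -9 + (-2) = -11 (no discrepancy)
6. x = -2 + (-8) = -10, y = -11 + (1) = -10 (no discrepancy)
7. x = -10 + (-7) = -17, y = -10 + (-1) = -11 (verified)
8. x = -17 + (-4) = -21, y = -11 + (7) = -4 (not what was recorded)
The earliest wrong entry is at step 8: it should read x = -21.

step 8, x = -21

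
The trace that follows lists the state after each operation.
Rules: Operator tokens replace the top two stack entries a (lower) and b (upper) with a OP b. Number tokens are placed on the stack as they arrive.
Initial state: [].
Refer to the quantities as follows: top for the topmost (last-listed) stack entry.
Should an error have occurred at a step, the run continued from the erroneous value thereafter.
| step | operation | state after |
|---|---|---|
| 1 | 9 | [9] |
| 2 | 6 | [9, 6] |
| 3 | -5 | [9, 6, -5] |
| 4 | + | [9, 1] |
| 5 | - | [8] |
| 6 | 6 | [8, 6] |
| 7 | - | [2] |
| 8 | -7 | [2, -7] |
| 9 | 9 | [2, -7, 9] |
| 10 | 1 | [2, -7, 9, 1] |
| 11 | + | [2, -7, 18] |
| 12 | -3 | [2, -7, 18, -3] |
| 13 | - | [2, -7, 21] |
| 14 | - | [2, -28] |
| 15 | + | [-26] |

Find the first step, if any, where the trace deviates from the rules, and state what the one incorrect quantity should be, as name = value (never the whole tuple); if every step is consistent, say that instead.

step 11, top = 10

Recomputing the run from the initial state:
step 1: [9]
step 2: [9, 6]
step 3: [9, 6, -5]
step 4: [9, 1]
step 5: [8]
step 6: [8, 6]
step 7: [2]
step 8: [2, -7]
step 9: [2, -7, 9]
step 10: [2, -7, 9, 1]
step 11: [2, -7, 10]
step 12: [2, -7, 10, -3]
step 13: [2, -7, 13]
step 14: [2, -20]
step 15: [-18]
The first disagreement with the trace is at step 11, where the value should be top = 10.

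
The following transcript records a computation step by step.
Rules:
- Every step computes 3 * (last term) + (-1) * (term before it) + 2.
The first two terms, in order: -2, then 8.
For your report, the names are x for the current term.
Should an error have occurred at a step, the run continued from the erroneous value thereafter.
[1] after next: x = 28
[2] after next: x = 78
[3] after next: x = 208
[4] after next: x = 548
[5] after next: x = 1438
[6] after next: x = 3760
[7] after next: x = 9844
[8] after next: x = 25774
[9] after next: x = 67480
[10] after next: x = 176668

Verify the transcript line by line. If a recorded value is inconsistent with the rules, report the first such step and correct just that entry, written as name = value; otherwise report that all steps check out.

Recomputing the run from the initial state:
step 1: x = 28
step 2: x = 78
step 3: x = 208
step 4: x = 548
step 5: x = 1438
step 6: x = 3768
step 7: x = 9868
step 8: x = 25838
step 9: x = 67648
step 10: x = 177108
The first disagreement with the transcript is at step 6, where the value should be x = 3768.

step 6, x = 3768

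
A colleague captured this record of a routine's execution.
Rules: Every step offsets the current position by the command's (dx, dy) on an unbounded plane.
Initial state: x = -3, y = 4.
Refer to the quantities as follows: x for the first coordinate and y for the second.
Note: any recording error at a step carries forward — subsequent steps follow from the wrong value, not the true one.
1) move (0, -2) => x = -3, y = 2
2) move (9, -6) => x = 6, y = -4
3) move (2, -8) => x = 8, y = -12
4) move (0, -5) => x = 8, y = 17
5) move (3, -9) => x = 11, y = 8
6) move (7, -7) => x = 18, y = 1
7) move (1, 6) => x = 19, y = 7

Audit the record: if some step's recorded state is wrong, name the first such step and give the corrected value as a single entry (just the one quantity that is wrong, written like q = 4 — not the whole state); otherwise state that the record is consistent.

step 1: x = -3 + (0) = -3, y = 4 + (-2) = 2 -> in agreement
step 2: x = -3 + (9) = 6, y = 2 + (-6) = -4 -> agrees with the record
step 3: x = 6 + (2) = 8, y = -4 + (-8) = -12 -> consistent with the record
step 4: x = 8 + (0) = 8, y = -12 + (-5) = -17 -> first mismatch against the record
Conclusion: step 4 carries the first error; the entry should be y = -17.

step 4, y = -17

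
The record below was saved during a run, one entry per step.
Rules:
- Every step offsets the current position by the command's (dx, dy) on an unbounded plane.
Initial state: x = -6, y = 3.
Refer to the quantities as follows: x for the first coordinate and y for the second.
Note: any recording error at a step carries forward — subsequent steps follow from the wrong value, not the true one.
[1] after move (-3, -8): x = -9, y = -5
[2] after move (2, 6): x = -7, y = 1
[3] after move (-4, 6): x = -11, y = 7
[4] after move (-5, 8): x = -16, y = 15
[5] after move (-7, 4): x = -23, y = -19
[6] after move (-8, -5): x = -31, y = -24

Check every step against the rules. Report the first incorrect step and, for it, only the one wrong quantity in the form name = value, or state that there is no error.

step 5, y = 19

Recomputing the run from the initial state:
step 1: x = -9, y = -5
step 2: x = -7, y = 1
step 3: x = -11, y = 7
step 4: x = -16, y = 15
step 5: x = -23, y = 19
step 6: x = -31, y = 14
The first disagreement with the record is at step 5, where the value should be y = 19.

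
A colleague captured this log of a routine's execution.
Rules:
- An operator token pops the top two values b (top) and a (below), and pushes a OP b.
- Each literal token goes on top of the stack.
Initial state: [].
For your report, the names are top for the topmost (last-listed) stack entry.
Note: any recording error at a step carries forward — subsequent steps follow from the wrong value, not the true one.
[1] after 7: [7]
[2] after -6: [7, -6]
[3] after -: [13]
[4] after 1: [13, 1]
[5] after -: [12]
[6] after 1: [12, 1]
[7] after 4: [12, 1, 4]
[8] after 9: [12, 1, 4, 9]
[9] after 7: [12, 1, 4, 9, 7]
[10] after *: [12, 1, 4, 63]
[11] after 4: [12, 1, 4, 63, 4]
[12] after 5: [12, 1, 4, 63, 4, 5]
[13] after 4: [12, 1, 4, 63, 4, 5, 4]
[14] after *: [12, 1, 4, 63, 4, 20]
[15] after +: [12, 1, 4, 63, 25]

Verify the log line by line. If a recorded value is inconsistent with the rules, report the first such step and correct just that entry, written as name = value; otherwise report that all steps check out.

step 15, top = 24

Recomputing the run from the initial state:
step 1: [7]
step 2: [7, -6]
step 3: [13]
step 4: [13, 1]
step 5: [12]
step 6: [12, 1]
step 7: [12, 1, 4]
step 8: [12, 1, 4, 9]
step 9: [12, 1, 4, 9, 7]
step 10: [12, 1, 4, 63]
step 11: [12, 1, 4, 63, 4]
step 12: [12, 1, 4, 63, 4, 5]
step 13: [12, 1, 4, 63, 4, 5, 4]
step 14: [12, 1, 4, 63, 4, 20]
step 15: [12, 1, 4, 63, 24]
The first disagreement with the log is at step 15, where the value should be top = 24.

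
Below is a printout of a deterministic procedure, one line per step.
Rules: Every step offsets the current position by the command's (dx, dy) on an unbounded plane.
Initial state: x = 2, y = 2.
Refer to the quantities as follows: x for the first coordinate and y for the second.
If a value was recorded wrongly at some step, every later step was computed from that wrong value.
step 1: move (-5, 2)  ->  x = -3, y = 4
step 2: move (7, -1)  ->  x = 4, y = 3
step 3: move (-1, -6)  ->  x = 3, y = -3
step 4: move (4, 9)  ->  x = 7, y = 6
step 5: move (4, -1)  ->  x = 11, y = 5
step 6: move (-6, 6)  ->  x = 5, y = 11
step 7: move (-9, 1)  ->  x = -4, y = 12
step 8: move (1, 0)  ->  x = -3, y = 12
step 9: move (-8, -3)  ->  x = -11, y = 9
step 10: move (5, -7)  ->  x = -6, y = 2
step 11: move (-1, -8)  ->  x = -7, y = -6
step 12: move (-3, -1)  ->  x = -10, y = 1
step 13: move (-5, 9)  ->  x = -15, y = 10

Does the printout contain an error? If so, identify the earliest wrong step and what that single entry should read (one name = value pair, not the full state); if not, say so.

Recomputing the run from the initial state:
step 1: x = -3, y = 4
step 2: x = 4, y = 3
step 3: x = 3, y = -3
step 4: x = 7, y = 6
step 5: x = 11, y = 5
step 6: x = 5, y = 11
step 7: x = -4, y = 12
step 8: x = -3, y = 12
step 9: x = -11, y = 9
step 10: x = -6, y = 2
step 11: x = -7, y = -6
step 12: x = -10, y = -7
step 13: x = -15, y = 2
The first disagreement with the printout is at step 12, where the value should be y = -7.

step 12, y = -7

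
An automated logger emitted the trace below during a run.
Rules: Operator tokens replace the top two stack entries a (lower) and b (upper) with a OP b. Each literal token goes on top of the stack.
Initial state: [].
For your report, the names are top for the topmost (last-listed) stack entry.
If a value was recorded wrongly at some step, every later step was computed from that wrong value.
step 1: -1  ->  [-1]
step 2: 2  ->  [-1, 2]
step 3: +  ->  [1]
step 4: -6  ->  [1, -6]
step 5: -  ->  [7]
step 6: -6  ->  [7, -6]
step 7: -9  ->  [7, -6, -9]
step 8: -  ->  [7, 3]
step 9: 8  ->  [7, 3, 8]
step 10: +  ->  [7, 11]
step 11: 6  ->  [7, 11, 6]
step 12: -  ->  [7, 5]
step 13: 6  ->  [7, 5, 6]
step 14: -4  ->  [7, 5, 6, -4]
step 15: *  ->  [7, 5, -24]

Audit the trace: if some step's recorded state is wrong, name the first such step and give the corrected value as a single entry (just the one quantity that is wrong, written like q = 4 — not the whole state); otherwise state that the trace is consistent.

no error

Recomputing the run from the initial state:
step 1: [-1]
step 2: [-1, 2]
step 3: [1]
step 4: [1, -6]
step 5: [7]
step 6: [7, -6]
step 7: [7, -6, -9]
step 8: [7, 3]
step 9: [7, 3, 8]
step 10: [7, 11]
step 11: [7, 11, 6]
step 12: [7, 5]
step 13: [7, 5, 6]
step 14: [7, 5, 6, -4]
step 15: [7, 5, -24]
This matches the trace at every step.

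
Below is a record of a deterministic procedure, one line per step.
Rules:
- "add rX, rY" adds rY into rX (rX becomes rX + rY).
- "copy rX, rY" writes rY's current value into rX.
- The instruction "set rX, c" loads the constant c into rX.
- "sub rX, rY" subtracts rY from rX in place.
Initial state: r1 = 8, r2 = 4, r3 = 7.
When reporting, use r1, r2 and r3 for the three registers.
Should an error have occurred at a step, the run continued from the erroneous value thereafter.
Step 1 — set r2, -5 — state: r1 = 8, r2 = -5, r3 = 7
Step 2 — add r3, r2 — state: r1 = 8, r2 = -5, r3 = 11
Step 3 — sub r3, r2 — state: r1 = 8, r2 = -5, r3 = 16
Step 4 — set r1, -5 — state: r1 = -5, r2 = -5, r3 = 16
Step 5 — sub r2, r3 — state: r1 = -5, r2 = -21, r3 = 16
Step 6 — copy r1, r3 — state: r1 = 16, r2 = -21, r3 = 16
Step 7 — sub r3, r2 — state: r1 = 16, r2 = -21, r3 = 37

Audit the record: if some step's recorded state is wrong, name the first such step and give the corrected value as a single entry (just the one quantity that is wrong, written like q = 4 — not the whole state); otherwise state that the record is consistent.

step 2, r3 = 2

Step 1: r2 = -5 — in agreement.
Step 2: r3 = 7 + -5 = 2 — the record disagrees here.
That makes step 2 the first incorrect line — r3 = 2 is what it should show.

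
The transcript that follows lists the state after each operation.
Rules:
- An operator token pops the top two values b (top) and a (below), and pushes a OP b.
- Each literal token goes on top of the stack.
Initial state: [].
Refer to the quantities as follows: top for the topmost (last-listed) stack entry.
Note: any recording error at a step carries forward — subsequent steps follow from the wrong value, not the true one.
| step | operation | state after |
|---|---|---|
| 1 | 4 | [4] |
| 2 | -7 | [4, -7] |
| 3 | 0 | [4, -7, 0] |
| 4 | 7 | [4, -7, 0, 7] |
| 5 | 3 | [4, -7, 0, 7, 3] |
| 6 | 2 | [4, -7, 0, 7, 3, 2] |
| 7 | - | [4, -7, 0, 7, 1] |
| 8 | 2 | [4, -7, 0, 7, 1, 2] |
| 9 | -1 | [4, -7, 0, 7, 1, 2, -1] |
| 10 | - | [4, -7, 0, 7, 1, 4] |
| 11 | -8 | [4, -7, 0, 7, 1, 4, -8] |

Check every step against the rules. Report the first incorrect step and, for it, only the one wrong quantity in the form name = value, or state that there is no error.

Recomputing the run from the initial state:
step 1: [4]
step 2: [4, -7]
step 3: [4, -7, 0]
step 4: [4, -7, 0, 7]
step 5: [4, -7, 0, 7, 3]
step 6: [4, -7, 0, 7, 3, 2]
step 7: [4, -7, 0, 7, 1]
step 8: [4, -7, 0, 7, 1, 2]
step 9: [4, -7, 0, 7, 1, 2, -1]
step 10: [4, -7, 0, 7, 1, 3]
step 11: [4, -7, 0, 7, 1, 3, -8]
The first disagreement with the transcript is at step 10, where the value should be top = 3.

step 10, top = 3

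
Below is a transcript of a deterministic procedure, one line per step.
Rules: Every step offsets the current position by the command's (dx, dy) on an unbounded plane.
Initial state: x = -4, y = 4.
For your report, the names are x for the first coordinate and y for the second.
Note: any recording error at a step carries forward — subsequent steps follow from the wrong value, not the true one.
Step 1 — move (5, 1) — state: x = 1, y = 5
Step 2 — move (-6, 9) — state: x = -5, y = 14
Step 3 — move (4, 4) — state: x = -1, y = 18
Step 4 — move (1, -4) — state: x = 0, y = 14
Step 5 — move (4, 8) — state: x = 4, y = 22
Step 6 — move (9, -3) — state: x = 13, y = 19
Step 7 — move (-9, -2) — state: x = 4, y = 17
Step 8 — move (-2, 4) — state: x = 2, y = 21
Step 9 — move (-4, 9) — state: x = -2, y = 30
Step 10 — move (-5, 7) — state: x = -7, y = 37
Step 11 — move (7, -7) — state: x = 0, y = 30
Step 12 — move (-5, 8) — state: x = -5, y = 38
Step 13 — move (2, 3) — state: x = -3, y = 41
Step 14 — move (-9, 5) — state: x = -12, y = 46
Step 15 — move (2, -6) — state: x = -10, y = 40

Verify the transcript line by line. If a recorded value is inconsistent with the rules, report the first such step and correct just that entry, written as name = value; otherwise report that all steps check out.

Step 1: x = -4 + (5) = 1, y = 4 + (1) = 5 — confirmed correct.
Step 2: x = 1 + (-6) = -5, y = 5 + (9) = 14 — confirmed correct.
Step 3: x = -5 + (4) = -1, y = 14 + (4) = 18 — confirmed correct.
Step 4: x = -1 + (1) = 0, y = 18 + (-4) = 14 — confirmed correct.
Step 5: x = 0 + (4) = 4, y = 14 + (8) = 22 — same as recorded.
Step 6: x = 4 + (9) = 13, y = 22 + (-3) = 19 — no discrepancy.
Step 7: x = 13 + (-9) = 4, y = 19 + (-2) = 17 — exactly as logged.
Step 8: x = 4 + (-2) = 2, y = 17 + (4) = 21 — verified.
Step 9: x = 2 + (-4) = -2, y = 21 + (9) = 30 — exactly as logged.
Step 10: x = -2 + (-5) = -7, y = 30 + (7) = 37 — matches.
Step 11: x = -7 + (7) = 0, y = 37 + (-7) = 30 — matches.
Step 12: x = 0 + (-5) = -5, y = 30 + (8) = 38 — verified.
Step 13: x = -5 + (2) = -3, y = 38 + (3) = 41 — same as recorded.
Step 14: x = -3 + (-9) = -12, y = 41 + (5) = 46 — in agreement.
Step 15: x = -12 + (2) = -10, y = 46 + (-6) = 40 — checks out.
All entries verified; no error found.

no error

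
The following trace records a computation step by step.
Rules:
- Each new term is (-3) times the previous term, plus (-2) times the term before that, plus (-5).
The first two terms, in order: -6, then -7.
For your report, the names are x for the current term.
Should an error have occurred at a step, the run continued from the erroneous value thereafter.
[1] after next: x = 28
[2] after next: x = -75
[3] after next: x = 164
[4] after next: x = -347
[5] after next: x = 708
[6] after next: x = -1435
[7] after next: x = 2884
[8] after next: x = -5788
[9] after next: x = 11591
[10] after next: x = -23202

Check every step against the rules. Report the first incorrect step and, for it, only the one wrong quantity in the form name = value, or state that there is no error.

step 1: x = -3*(-7) + (-2)*(-6) + (-5) = 28 -> confirmed correct
step 2: x = -3*(28) + (-2)*(-7) + (-5) = -75 -> in agreement
step 3: x = -3*(-75) + (-2)*(28) + (-5) = 164 -> verified
step 4: x = -3*(164) + (-2)*(-75) + (-5) = -347 -> agrees with the trace
step 5: x = -3*(-347) + (-2)*(164) + (-5) = 708 -> verified
step 6: x = -3*(708) + (-2)*(-347) + (-5) = -1435 -> agrees with the trace
step 7: x = -3*(-1435) + (-2)*(708) + (-5) = 2884 -> in agreement
step 8: x = -3*(2884) + (-2)*(-1435) + (-5) = -5787 -> not what was recorded
First deviation found at step 8; the corrected entry is x = -5787.

step 8, x = -5787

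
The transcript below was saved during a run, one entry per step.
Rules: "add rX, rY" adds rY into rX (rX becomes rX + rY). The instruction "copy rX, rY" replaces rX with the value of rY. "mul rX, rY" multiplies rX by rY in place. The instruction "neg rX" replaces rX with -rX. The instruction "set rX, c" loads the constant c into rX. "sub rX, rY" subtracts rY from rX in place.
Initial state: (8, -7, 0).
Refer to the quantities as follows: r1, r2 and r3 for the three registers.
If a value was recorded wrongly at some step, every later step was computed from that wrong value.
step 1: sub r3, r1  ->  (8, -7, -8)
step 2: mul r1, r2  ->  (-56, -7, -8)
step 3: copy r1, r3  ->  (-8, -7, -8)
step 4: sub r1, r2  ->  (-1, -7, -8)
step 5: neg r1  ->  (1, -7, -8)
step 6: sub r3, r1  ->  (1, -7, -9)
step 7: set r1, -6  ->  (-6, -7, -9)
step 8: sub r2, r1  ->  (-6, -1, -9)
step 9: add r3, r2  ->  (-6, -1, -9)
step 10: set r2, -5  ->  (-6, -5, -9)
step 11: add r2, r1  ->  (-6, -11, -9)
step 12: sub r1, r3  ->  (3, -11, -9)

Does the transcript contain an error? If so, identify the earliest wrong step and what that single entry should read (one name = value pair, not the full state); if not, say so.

Recomputing the run from the initial state:
step 1: r1 = 8, r2 = -7, r3 = -8
step 2: r1 = -56, r2 = -7, r3 = -8
step 3: r1 = -8, r2 = -7, r3 = -8
step 4: r1 = -1, r2 = -7, r3 = -8
step 5: r1 = 1, r2 = -7, r3 = -8
step 6: r1 = 1, r2 = -7, r3 = -9
step 7: r1 = -6, r2 = -7, r3 = -9
step 8: r1 = -6, r2 = -1, r3 = -9
step 9: r1 = -6, r2 = -1, r3 = -10
step 10: r1 = -6, r2 = -5, r3 = -10
step 11: r1 = -6, r2 = -11, r3 = -10
step 12: r1 = 4, r2 = -11, r3 = -10
The first disagreement with the transcript is at step 9, where the value should be r3 = -10.

step 9, r3 = -10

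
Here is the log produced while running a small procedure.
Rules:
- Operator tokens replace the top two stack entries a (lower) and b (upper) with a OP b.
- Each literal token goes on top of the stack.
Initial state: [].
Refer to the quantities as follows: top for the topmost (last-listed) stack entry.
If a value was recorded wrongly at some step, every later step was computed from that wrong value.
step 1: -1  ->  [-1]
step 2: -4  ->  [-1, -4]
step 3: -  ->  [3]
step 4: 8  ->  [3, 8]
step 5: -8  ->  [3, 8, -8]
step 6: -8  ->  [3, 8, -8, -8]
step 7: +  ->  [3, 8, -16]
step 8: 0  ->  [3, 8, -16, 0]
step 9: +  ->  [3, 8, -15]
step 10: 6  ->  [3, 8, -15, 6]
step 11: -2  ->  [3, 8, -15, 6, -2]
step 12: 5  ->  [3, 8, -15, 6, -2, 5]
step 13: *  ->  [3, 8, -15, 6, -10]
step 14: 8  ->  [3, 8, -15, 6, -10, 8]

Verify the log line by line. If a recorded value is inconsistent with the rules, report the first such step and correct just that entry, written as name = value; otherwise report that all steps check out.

Recomputing the run from the initial state:
step 1: [-1]
step 2: [-1, -4]
step 3: [3]
step 4: [3, 8]
step 5: [3, 8, -8]
step 6: [3, 8, -8, -8]
step 7: [3, 8, -16]
step 8: [3, 8, -16, 0]
step 9: [3, 8, -16]
step 10: [3, 8, -16, 6]
step 11: [3, 8, -16, 6, -2]
step 12: [3, 8, -16, 6, -2, 5]
step 13: [3, 8, -16, 6, -10]
step 14: [3, 8, -16, 6, -10, 8]
The first disagreement with the log is at step 9, where the value should be top = -16.

step 9, top = -16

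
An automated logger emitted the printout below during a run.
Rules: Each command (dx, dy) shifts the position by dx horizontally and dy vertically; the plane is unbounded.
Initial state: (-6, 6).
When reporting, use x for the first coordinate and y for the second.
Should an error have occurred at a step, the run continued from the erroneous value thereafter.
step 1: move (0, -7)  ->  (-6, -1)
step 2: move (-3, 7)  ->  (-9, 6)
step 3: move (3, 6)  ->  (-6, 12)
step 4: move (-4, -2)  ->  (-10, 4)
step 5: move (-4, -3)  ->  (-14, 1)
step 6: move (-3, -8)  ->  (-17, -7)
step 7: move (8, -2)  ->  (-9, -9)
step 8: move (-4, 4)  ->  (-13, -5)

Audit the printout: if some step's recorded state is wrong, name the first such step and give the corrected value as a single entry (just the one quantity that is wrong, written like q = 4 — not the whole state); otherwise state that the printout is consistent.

Recomputing the run from the initial state:
step 1: x = -6, y = -1
step 2: x = -9, y = 6
step 3: x = -6, y = 12
step 4: x = -10, y = 10
step 5: x = -14, y = 7
step 6: x = -17, y = -1
step 7: x = -9, y = -3
step 8: x = -13, y = 1
The first disagreement with the printout is at step 4, where the value should be y = 10.

step 4, y = 10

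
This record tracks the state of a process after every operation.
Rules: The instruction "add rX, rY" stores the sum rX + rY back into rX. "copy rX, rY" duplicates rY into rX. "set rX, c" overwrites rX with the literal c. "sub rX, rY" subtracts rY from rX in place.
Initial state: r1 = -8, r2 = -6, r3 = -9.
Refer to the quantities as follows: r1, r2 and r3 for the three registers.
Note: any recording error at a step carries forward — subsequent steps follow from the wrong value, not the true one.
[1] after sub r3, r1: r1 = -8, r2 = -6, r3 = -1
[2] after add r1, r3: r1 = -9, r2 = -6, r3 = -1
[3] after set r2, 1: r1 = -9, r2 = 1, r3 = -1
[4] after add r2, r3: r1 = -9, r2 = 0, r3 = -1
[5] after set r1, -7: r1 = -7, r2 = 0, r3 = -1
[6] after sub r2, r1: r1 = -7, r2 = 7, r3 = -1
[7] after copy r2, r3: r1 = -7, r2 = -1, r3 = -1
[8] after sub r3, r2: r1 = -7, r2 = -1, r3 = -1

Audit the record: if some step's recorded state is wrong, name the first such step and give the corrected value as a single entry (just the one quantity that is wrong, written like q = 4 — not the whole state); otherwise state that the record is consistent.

step 8, r3 = 0

1. r3 = -9 - -8 = -1 (agrees with the record)
2. r1 = -8 + -1 = -9 (exactly as logged)
3. r2 = 1 (confirmed correct)
4. r2 = 1 + -1 = 0 (matches)
5. r1 = -7 (checks out)
6. r2 = 0 - -7 = 7 (consistent with the record)
7. r2 = -1 (verified)
8. r3 = -1 - -1 = 0 (first mismatch against the record)
The audit stops at step 8: the recorded entry is wrong and should be r3 = 0.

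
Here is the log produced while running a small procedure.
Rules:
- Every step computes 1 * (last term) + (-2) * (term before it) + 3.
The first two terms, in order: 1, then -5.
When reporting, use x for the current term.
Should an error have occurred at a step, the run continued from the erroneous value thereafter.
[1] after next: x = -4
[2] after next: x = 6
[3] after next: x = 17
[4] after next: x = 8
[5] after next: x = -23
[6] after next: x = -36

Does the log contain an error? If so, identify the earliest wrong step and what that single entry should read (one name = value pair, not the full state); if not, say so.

step 2, x = 9

step 1: x = 1*(-5) + (-2)*(1) + (3) = -4 -> exactly as logged
step 2: x = 1*(-4) + (-2)*(-5) + (3) = 9 -> this is not what the log shows
First deviation found at step 2; the corrected entry is x = 9.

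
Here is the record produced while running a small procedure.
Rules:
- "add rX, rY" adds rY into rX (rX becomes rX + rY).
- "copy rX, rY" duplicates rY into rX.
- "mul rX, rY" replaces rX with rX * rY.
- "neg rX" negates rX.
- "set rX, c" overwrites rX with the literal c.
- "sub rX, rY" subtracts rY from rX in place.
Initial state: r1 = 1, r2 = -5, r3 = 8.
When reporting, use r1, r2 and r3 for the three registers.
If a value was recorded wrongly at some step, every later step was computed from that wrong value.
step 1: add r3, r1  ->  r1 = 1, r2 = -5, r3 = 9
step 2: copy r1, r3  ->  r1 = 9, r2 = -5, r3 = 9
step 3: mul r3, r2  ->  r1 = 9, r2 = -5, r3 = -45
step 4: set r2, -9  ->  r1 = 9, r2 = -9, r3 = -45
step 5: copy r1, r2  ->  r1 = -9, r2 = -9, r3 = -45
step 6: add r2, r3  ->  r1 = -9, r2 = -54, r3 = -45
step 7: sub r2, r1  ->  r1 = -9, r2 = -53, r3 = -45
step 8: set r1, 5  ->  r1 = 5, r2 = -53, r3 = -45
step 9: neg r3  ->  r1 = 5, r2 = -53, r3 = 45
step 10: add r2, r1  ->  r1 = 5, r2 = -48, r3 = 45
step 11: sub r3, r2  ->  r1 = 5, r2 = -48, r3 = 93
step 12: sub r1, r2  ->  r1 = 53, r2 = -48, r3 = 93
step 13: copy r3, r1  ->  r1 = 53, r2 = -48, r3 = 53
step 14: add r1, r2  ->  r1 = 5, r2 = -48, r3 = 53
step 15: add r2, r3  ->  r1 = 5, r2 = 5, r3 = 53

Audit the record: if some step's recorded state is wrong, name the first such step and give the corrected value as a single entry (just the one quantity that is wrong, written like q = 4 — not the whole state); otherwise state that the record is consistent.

1. r3 = 8 + 1 = 9 (matches)
2. r1 = 9 (matches)
3. r3 = 9 * -5 = -45 (same as recorded)
4. r2 = -9 (verified)
5. r1 = -9 (agrees with the record)
6. r2 = -9 + -45 = -54 (agrees with the record)
7. r2 = -54 - -9 = -45 (the record disagrees here)
The earliest wrong entry is at step 7: it should read r2 = -45.

step 7, r2 = -45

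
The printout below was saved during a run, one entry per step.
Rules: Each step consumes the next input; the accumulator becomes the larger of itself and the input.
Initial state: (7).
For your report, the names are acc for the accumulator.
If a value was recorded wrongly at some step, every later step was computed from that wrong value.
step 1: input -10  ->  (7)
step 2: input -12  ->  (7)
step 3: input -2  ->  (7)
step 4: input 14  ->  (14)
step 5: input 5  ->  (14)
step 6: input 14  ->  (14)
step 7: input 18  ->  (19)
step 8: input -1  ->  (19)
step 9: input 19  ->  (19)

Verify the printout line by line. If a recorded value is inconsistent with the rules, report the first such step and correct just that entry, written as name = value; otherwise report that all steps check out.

step 7, acc = 18

1. acc = max(7, -10) = 7 (matches)
2. acc = max(7, -12) = 7 (same as recorded)
3. acc = max(7, -2) = 7 (confirmed correct)
4. acc = max(7, 14) = 14 (exactly as logged)
5. acc = max(14, 5) = 14 (checks out)
6. acc = max(14, 14) = 14 (checks out)
7. acc = max(14, 18) = 18 (the printout has a different value)
So the first discrepancy is step 7, where the right value is acc = 18.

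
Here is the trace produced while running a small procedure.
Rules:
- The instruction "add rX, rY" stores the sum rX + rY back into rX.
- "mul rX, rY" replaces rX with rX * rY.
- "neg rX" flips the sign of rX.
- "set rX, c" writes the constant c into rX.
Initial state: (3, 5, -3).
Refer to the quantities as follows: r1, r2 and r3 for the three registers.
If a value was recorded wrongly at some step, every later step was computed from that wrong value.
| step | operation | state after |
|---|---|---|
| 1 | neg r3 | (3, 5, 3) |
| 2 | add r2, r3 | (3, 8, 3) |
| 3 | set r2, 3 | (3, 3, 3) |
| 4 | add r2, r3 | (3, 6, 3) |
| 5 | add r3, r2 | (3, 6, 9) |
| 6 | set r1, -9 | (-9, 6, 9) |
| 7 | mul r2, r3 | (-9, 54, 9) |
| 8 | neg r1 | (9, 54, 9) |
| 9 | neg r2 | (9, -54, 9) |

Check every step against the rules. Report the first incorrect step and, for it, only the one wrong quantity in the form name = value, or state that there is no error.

Recomputing the run from the initial state:
step 1: r1 = 3, r2 = 5, r3 = 3
step 2: r1 = 3, r2 = 8, r3 = 3
step 3: r1 = 3, r2 = 3, r3 = 3
step 4: r1 = 3, r2 = 6, r3 = 3
step 5: r1 = 3, r2 = 6, r3 = 9
step 6: r1 = -9, r2 = 6, r3 = 9
step 7: r1 = -9, r2 = 54, r3 = 9
step 8: r1 = 9, r2 = 54, r3 = 9
step 9: r1 = 9, r2 = -54, r3 = 9
This matches the trace at every step.

no error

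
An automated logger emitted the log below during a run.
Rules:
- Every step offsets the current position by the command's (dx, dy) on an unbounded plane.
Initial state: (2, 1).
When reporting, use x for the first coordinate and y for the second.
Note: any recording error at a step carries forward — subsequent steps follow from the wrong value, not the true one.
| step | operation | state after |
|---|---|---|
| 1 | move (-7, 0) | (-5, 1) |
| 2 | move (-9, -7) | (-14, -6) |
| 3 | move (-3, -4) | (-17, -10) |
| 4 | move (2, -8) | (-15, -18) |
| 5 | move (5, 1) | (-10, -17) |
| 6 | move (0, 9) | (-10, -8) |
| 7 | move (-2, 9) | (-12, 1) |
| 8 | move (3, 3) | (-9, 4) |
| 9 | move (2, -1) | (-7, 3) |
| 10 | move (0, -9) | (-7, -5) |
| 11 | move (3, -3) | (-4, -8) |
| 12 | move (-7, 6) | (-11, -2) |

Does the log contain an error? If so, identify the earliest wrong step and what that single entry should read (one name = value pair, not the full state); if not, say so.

step 1: x = 2 + (-7) = -5, y = 1 + (0) = 1 -> checks out
step 2: x = -5 + (-9) = -14, y = 1 + (-7) = -6 -> confirmed correct
step 3: x = -14 + (-3) = -17, y = -6 + (-4) = -10 -> checks out
step 4: x = -17 + (2) = -15, y = -10 + (-8) = -18 -> confirmed correct
step 5: x = -15 + (5) = -10, y = -18 + (1) = -17 -> consistent with the log
step 6: x = -10 + (0) = -10, y = -17 + (9) = -8 -> no discrepancy
step 7: x = -10 + (-2) = -12, y = -8 + (9) = 1 -> confirmed correct
step 8: x = -12 + (3) = -9, y = 1 + (3) = 4 -> agrees with the log
step 9: x = -9 + (2) = -7, y = 4 + (-1) = 3 -> same as recorded
step 10: x = -7 + (0) = -7, y = 3 + (-9) = -6 -> the recorded entry deviates here
The earliest wrong entry is at step 10: it should read y = -6.

step 10, y = -6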